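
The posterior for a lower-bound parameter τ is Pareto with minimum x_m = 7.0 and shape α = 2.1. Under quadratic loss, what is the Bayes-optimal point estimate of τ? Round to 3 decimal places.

13.364

The Pareto density is strictly decreasing on [x_m, ∞), so the mode is x_m = 7.000.
Mean = α·x_m/(α−1) = 2.1·7.0/1.1 = 13.364.
Quadratic loss ⇒ the optimal estimator is the posterior mean.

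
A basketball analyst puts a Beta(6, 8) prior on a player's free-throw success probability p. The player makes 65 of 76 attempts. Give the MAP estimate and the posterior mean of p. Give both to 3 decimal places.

Posterior: Beta(6+65, 8+11) = Beta(71, 19).
Mode = (71−1)/(71+19−2) = 70/88 = 0.795.
Mean = 71/(71+19) = 71/90 = 0.789.
Mode > mean: the posterior has a left tail.

MAP: 0.795. Posterior mean: 0.789.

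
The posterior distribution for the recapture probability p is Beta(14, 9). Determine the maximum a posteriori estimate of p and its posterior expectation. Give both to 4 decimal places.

p_MAP = 0.6190, E[p|data] = 0.6087

Mode = (14−1)/(14+9−2) = 13/21 = 0.6190.
Mean = 14/(14+9) = 14/23 = 0.6087.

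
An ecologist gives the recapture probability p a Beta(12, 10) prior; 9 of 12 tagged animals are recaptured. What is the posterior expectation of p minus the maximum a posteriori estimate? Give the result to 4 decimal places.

-0.0074

Posterior: Beta(12+9, 10+3) = Beta(21, 13).
Mode = (21−1)/(21+13−2) = 20/32 = 0.6250.
Mean = 21/(21+13) = 21/34 = 0.6176.
Difference = 0.6176 − 0.6250 = -0.0074.
The mean is pulled below the mode by the posterior's left skew.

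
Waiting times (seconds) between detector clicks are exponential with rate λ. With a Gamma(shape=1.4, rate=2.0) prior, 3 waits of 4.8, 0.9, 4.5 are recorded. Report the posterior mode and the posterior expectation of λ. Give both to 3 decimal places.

Σ times = 10.2. Posterior: Gamma(shape = 1.4+3 = 4.4, rate = 2.0+10.2 = 12.2).
Mode = (α−1)/β = 3.4/12.2 = 0.279.
Mean = α/β = 4.4/12.2 = 0.361.

MAP = 0.279; posterior mean = 0.361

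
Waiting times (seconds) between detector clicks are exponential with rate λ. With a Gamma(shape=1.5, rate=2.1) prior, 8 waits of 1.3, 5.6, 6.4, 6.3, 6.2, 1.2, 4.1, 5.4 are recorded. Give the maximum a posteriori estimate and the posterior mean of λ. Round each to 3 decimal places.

Σ times = 36.5. Posterior: Gamma(shape = 1.5+8 = 9.5, rate = 2.1+36.5 = 38.6).
Mode = (α−1)/β = 8.5/38.6 = 0.220.
Mean = α/β = 9.5/38.6 = 0.246.
The mean is pulled above the mode by the posterior's right skew.

λ_MAP = 0.220, E[λ|data] = 0.246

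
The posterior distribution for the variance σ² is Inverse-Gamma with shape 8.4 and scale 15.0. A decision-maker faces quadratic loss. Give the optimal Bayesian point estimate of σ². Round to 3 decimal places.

Mode = β/(α+1) = 15.0/9.4 = 1.596.
Mean = β/(α−1) = 15.0/7.4 = 2.027.
Quadratic loss ⇒ the optimal estimator is the posterior mean.

2.027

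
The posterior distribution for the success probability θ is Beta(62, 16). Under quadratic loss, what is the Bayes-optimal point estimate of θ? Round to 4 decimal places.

0.7949

Mode = (62−1)/(62+16−2) = 61/76 = 0.8026.
Mean = 62/(62+16) = 62/78 = 0.7949.
Quadratic loss ⇒ the optimal estimator is the posterior mean.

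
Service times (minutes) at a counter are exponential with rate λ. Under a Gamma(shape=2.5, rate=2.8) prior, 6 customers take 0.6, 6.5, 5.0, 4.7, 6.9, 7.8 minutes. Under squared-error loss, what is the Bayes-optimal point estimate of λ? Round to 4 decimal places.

0.2478

Σ times = 31.5. Posterior: Gamma(shape = 2.5+6 = 8.5, rate = 2.8+31.5 = 34.3).
Mode = (α−1)/β = 7.5/34.3 = 0.2187.
Mean = α/β = 8.5/34.3 = 0.2478.
Squared-error loss ⇒ the optimal estimator is the posterior mean.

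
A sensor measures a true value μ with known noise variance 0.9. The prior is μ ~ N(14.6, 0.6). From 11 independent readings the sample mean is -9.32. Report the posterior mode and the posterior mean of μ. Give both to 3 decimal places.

posterior mode = -6.450, posterior mean = -6.450

Posterior for μ is Normal. Precision-weighted mean: (1/0.6·14.6 + 11/0.9·-9.32) / (1/0.6 + 11/0.9) = -6.450.
A Normal posterior is symmetric, so mode = mean.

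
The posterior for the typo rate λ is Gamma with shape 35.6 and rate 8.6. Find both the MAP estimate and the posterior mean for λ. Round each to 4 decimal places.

Mode = (α−1)/β = 34.6/8.6 = 4.0233.
Mean = α/β = 35.6/8.6 = 4.1395.
Mean > mode: the posterior has a right tail.

MAP estimate = 4.0233, posterior mean = 4.1395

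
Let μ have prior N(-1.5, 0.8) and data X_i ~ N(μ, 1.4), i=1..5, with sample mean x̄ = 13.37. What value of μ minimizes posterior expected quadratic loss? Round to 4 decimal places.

9.5148

Posterior for μ is Normal. Precision-weighted mean: (1/0.8·-1.5 + 5/1.4·13.37) / (1/0.8 + 5/1.4) = 9.5148.
A Normal posterior is symmetric, so mode = mean.
Quadratic loss ⇒ the optimal estimator is the posterior mean.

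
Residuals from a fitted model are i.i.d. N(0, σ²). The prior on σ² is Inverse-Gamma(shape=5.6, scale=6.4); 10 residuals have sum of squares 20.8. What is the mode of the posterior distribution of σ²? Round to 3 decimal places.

1.448

Posterior: Inverse-Gamma(shape = 5.6+10/2 = 10.6, scale = 6.4+20.8/2 = 16.8).
Mode = β/(α+1) = 16.8/11.6 = 1.448.
Mean = β/(α−1) = 16.8/9.6 = 1.750.
This is the posterior mode — the MAP estimate.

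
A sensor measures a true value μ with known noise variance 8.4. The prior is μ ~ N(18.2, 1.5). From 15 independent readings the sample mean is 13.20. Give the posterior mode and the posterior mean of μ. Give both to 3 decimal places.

posterior mode = 14.559, posterior mean = 14.559

Posterior for μ is Normal. Precision-weighted mean: (1/1.5·18.2 + 15/8.4·13.20) / (1/1.5 + 15/8.4) = 14.559.
A Normal posterior is symmetric, so mode = mean.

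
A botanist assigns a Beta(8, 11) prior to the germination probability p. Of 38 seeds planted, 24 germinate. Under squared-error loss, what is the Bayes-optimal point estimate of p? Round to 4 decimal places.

0.5614

Posterior: Beta(8+24, 11+14) = Beta(32, 25).
Mode = (32−1)/(32+25−2) = 31/55 = 0.5636.
Mean = 32/(32+25) = 32/57 = 0.5614.
Squared-error loss ⇒ the optimal estimator is the posterior mean.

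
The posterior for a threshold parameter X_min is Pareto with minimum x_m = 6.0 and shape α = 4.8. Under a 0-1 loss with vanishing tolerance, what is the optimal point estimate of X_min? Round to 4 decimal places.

The Pareto density is strictly decreasing on [x_m, ∞), so the mode is x_m = 6.0000.
Mean = α·x_m/(α−1) = 4.8·6.0/3.8 = 7.5789.
This is the posterior mode — the MAP estimate.

6.0000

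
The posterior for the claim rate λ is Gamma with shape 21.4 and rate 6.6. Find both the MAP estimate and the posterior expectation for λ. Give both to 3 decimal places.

MAP = 3.091; posterior mean = 3.242

Mode = (α−1)/β = 20.4/6.6 = 3.091.
Mean = α/β = 21.4/6.6 = 3.242.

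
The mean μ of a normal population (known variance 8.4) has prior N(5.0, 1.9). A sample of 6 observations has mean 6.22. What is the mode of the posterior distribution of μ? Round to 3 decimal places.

Posterior for μ is Normal. Precision-weighted mean: (1/1.9·5.0 + 6/8.4·6.22) / (1/1.9 + 6/8.4) = 5.702.
A Normal posterior is symmetric, so mode = mean.
This is the posterior mode — the MAP estimate.

5.702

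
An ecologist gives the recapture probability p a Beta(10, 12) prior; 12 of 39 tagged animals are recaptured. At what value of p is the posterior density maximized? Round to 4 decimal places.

0.3559

Posterior: Beta(10+12, 12+27) = Beta(22, 39).
Mode = (22−1)/(22+39−2) = 21/59 = 0.3559.
Mean = 22/(22+39) = 22/61 = 0.3607.
This is the posterior mode — the MAP estimate.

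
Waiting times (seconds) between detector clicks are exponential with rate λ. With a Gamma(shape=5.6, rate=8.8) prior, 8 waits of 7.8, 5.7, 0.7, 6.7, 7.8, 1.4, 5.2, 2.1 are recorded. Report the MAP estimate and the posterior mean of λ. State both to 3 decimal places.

Σ times = 37.4. Posterior: Gamma(shape = 5.6+8 = 13.6, rate = 8.8+37.4 = 46.2).
Mode = (α−1)/β = 12.6/46.2 = 0.273.
Mean = α/β = 13.6/46.2 = 0.294.

MAP = 0.273; posterior mean = 0.294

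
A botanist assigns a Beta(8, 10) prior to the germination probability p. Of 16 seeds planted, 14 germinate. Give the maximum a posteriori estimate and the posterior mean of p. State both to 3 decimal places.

Posterior: Beta(8+14, 10+2) = Beta(22, 12).
Mode = (22−1)/(22+12−2) = 21/32 = 0.656.
Mean = 22/(22+12) = 22/34 = 0.647.

MAP = 0.656; posterior mean = 0.647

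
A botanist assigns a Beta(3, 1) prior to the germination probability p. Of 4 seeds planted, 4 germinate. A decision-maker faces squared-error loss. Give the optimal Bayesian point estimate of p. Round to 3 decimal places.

Posterior: Beta(3+4, 1+0) = Beta(7, 1).
Since β = 1 ≤ 1 and α > 1, the Beta density is monotone increasing on [0,1]; the mode is at 1.
Mean = 7/(7+1) = 0.875.
Squared-error loss ⇒ the optimal estimator is the posterior mean.

0.875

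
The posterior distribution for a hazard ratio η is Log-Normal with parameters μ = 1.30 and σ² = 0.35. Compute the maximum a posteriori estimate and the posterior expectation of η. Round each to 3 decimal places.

Mode = exp(μ − σ²) = exp(0.95) = 2.586.
Mean = exp(μ + σ²/2) = exp(1.475) = 4.371.
Right-skewed posterior ⇒ mode < mean.

MAP = 2.586, posterior mean = 4.371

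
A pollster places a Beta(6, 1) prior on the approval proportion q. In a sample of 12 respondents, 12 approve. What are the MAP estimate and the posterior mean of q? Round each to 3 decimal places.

Posterior: Beta(6+12, 1+0) = Beta(18, 1).
Since β = 1 ≤ 1 and α > 1, the Beta density is monotone increasing on [0,1]; the mode is at 1.
Mean = 18/(18+1) = 0.947.
The posterior is left-skewed, so the mode exceeds the mean.

MAP = 1.000; posterior mean = 0.947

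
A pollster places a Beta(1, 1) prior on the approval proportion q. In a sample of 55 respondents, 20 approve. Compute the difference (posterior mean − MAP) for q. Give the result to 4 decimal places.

0.0048

Posterior: Beta(1+20, 1+35) = Beta(21, 36).
Mode = (21−1)/(21+36−2) = 20/55 = 0.3636.
With a flat prior the MAP equals the MLE, 20/55.
Mean = 21/(21+36) = 21/57 = 0.3684.
Difference = 0.3684 − 0.3636 = 0.0048.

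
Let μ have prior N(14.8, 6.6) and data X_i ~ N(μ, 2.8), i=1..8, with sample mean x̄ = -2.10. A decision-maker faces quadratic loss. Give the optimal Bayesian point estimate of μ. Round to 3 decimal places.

-1.249

Posterior for μ is Normal. Precision-weighted mean: (1/6.6·14.8 + 8/2.8·-2.10) / (1/6.6 + 8/2.8) = -1.249.
A Normal posterior is symmetric, so mode = mean.
Quadratic loss ⇒ the optimal estimator is the posterior mean.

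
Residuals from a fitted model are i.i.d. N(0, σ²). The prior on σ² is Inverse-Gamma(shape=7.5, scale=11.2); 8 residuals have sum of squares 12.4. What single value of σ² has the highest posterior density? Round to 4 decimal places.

Posterior: Inverse-Gamma(shape = 7.5+8/2 = 11.5, scale = 11.2+12.4/2 = 17.4).
Mode = β/(α+1) = 17.4/12.5 = 1.3920.
Mean = β/(α−1) = 17.4/10.5 = 1.6571.
This is the posterior mode — the MAP estimate.

1.3920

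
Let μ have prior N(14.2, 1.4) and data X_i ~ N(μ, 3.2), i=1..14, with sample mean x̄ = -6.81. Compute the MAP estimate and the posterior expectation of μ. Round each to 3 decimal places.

Posterior for μ is Normal. Precision-weighted mean: (1/1.4·14.2 + 14/3.2·-6.81) / (1/1.4 + 14/3.2) = -3.861.
A Normal posterior is symmetric, so mode = mean.

MAP: -3.861. Posterior mean: -3.861.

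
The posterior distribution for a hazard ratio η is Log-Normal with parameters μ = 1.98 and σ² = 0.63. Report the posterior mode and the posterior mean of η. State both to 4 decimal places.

Mode = exp(μ − σ²) = exp(1.35) = 3.8574.
Mean = exp(μ + σ²/2) = exp(2.295) = 9.9244.
Right-skewed posterior ⇒ mode < mean.

MAP = 3.8574; posterior mean = 9.9244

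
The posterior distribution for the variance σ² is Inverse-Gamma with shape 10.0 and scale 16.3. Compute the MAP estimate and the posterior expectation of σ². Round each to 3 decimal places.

MAP estimate = 1.482, posterior expectation = 1.811

Mode = β/(α+1) = 16.3/11.0 = 1.482.
Mean = β/(α−1) = 16.3/9.0 = 1.811.
The posterior is right-skewed, so the mean exceeds the mode.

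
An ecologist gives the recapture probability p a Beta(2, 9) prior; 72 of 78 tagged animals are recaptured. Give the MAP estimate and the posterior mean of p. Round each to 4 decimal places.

Posterior: Beta(2+72, 9+6) = Beta(74, 15).
Mode = (74−1)/(74+15−2) = 73/87 = 0.8391.
Mean = 74/(74+15) = 74/89 = 0.8315.

p_MAP = 0.8391, E[p|data] = 0.8315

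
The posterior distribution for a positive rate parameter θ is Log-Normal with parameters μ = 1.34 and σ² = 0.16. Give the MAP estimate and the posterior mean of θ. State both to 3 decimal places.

Mode = exp(μ − σ²) = exp(1.18) = 3.254.
Mean = exp(μ + σ²/2) = exp(1.420) = 4.137.
Mean > mode: the posterior has a right tail.

MAP = 3.254; posterior mean = 4.137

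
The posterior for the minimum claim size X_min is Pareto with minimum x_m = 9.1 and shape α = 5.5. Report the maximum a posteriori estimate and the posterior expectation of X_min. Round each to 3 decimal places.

The Pareto density is strictly decreasing on [x_m, ∞), so the mode is x_m = 9.100.
Mean = α·x_m/(α−1) = 5.5·9.1/4.5 = 11.122.

maximum a posteriori estimate = 9.100, posterior expectation = 11.122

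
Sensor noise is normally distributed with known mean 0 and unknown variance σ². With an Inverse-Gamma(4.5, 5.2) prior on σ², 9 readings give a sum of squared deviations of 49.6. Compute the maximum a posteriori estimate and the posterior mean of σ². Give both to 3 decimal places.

MAP: 3.000. Posterior mean: 3.750.

Posterior: Inverse-Gamma(shape = 4.5+9/2 = 9.0, scale = 5.2+49.6/2 = 30.0).
Mode = β/(α+1) = 30.0/10.0 = 3.000.
Mean = β/(α−1) = 30.0/8.0 = 3.750.
The posterior is right-skewed, so the mean exceeds the mode.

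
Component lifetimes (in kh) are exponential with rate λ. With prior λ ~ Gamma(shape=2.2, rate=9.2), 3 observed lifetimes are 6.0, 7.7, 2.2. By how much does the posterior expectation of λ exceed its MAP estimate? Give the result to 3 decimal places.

0.040

Σ times = 15.9. Posterior: Gamma(shape = 2.2+3 = 5.2, rate = 9.2+15.9 = 25.1).
Mode = (α−1)/β = 4.2/25.1 = 0.167.
Mean = α/β = 5.2/25.1 = 0.207.
Difference = 0.207 − 0.167 = 0.040.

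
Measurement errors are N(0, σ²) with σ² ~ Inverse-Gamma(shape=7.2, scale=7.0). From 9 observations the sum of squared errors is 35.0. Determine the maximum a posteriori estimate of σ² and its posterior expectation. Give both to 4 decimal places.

maximum a posteriori estimate = 1.9291, posterior expectation = 2.2897

Posterior: Inverse-Gamma(shape = 7.2+9/2 = 11.7, scale = 7.0+35.0/2 = 24.5).
Mode = β/(α+1) = 24.5/12.7 = 1.9291.
Mean = β/(α−1) = 24.5/10.7 = 2.2897.
The posterior is right-skewed, so the mean exceeds the mode.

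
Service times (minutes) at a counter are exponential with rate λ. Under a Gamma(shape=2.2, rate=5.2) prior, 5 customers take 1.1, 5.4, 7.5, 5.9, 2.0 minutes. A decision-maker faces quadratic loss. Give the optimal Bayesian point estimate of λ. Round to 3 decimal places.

Σ times = 21.9. Posterior: Gamma(shape = 2.2+5 = 7.2, rate = 5.2+21.9 = 27.1).
Mode = (α−1)/β = 6.2/27.1 = 0.229.
Mean = α/β = 7.2/27.1 = 0.266.
Quadratic loss ⇒ the optimal estimator is the posterior mean.

0.266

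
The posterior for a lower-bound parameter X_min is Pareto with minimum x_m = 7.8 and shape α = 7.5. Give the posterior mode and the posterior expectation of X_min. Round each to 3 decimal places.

The Pareto density is strictly decreasing on [x_m, ∞), so the mode is x_m = 7.800.
Mean = α·x_m/(α−1) = 7.5·7.8/6.5 = 9.000.
The mean is pulled above the mode by the posterior's right skew.

posterior mode = 7.800, posterior expectation = 9.000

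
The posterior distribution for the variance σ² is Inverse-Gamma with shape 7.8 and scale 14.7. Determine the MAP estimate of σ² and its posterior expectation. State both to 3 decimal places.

σ²_MAP = 1.670, E[σ²|data] = 2.162

Mode = β/(α+1) = 14.7/8.8 = 1.670.
Mean = β/(α−1) = 14.7/6.8 = 2.162.
Right-skewed posterior ⇒ mode < mean.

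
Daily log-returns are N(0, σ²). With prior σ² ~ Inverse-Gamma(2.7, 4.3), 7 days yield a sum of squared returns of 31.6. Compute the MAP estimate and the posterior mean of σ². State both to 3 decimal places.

Posterior: Inverse-Gamma(shape = 2.7+7/2 = 6.2, scale = 4.3+31.6/2 = 20.1).
Mode = β/(α+1) = 20.1/7.2 = 2.792.
Mean = β/(α−1) = 20.1/5.2 = 3.865.
Right-skewed posterior ⇒ mode < mean.

MAP estimate = 2.792, posterior mean = 3.865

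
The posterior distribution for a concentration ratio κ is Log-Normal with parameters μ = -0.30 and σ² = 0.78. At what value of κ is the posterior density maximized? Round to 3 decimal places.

0.340

Mode = exp(μ − σ²) = exp(-1.08) = 0.340.
Mean = exp(μ + σ²/2) = exp(0.090) = 1.094.
This is the posterior mode — the MAP estimate.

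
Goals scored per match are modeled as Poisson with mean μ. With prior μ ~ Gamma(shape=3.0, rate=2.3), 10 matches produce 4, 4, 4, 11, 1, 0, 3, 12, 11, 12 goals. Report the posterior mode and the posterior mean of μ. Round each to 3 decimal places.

Σ counts = 62. Posterior: Gamma(shape = 3.0+62 = 65.0, rate = 2.3+10 = 12.3).
Mode = (α−1)/β = 64.0/12.3 = 5.203.
Mean = α/β = 65.0/12.3 = 5.285.

posterior mode = 5.203, posterior mean = 5.285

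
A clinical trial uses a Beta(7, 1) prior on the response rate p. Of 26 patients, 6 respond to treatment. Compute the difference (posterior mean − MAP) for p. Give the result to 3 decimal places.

Posterior: Beta(7+6, 1+20) = Beta(13, 21).
Mode = (13−1)/(13+21−2) = 12/32 = 0.375.
Mean = 13/(13+21) = 13/34 = 0.382.
Difference = 0.382 − 0.375 = 0.007.
The mean is pulled above the mode by the posterior's right skew.

0.007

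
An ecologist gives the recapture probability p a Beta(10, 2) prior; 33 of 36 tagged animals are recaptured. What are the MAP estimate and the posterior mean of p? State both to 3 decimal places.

MAP = 0.913, posterior mean = 0.896

Posterior: Beta(10+33, 2+3) = Beta(43, 5).
Mode = (43−1)/(43+5−2) = 42/46 = 0.913.
Mean = 43/(43+5) = 43/48 = 0.896.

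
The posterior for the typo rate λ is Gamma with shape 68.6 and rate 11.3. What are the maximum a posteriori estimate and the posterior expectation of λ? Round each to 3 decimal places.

MAP: 5.982. Posterior mean: 6.071.

Mode = (α−1)/β = 67.6/11.3 = 5.982.
Mean = α/β = 68.6/11.3 = 6.071.
Right-skewed posterior ⇒ mode < mean.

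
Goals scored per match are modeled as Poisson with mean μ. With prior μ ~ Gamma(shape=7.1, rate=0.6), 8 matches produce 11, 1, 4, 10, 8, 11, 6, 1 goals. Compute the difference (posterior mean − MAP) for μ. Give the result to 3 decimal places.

0.116

Σ counts = 52. Posterior: Gamma(shape = 7.1+52 = 59.1, rate = 0.6+8 = 8.6).
Mode = (α−1)/β = 58.1/8.6 = 6.756.
Mean = α/β = 59.1/8.6 = 6.872.
Difference = 6.872 − 6.756 = 0.116.
Right-skewed posterior ⇒ mode < mean.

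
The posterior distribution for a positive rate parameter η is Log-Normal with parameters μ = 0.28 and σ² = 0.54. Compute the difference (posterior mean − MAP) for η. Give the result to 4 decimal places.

Mode = exp(μ − σ²) = exp(-0.26) = 0.7711.
Mean = exp(μ + σ²/2) = exp(0.550) = 1.7333.
Difference = 1.7333 − 0.7711 = 0.9622.

0.9622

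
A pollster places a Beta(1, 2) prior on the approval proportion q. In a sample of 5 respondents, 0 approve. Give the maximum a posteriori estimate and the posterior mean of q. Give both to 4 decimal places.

Posterior: Beta(1+0, 2+5) = Beta(1, 7).
Since α = 1 ≤ 1 and β > 1, the Beta density is monotone decreasing on [0,1]; the mode is at 0.
Mean = 1/(1+7) = 0.1250.

MAP = 0.0000; posterior mean = 0.1250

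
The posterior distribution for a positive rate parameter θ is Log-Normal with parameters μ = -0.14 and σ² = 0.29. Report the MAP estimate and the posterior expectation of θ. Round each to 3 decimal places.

Mode = exp(μ − σ²) = exp(-0.43) = 0.651.
Mean = exp(μ + σ²/2) = exp(0.005) = 1.005.
Mean > mode: the posterior has a right tail.

MAP = 0.651, posterior mean = 1.005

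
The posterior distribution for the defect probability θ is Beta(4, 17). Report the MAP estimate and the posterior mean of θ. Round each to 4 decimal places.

θ_MAP = 0.1579, E[θ|data] = 0.1905

Mode = (4−1)/(4+17−2) = 3/19 = 0.1579.
Mean = 4/(4+17) = 4/21 = 0.1905.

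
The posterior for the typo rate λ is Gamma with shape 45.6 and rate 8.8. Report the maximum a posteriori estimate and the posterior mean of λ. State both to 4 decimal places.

MAP: 5.0682. Posterior mean: 5.1818.

Mode = (α−1)/β = 44.6/8.8 = 5.0682.
Mean = α/β = 45.6/8.8 = 5.1818.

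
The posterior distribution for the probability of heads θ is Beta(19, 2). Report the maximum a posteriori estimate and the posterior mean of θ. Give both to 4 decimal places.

Mode = (19−1)/(19+2−2) = 18/19 = 0.9474.
Mean = 19/(19+2) = 19/21 = 0.9048.

maximum a posteriori estimate = 0.9474, posterior mean = 0.9048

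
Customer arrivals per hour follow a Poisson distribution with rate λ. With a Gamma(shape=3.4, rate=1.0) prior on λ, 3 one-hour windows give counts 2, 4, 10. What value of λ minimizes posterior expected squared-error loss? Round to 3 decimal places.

Σ counts = 16. Posterior: Gamma(shape = 3.4+16 = 19.4, rate = 1.0+3 = 4.0).
Mode = (α−1)/β = 18.4/4.0 = 4.600.
Mean = α/β = 19.4/4.0 = 4.850.
Squared-error loss ⇒ the optimal estimator is the posterior mean.

4.850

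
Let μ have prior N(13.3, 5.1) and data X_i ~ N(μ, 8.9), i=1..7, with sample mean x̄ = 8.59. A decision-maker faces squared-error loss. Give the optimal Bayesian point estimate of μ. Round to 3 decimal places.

9.530

Posterior for μ is Normal. Precision-weighted mean: (1/5.1·13.3 + 7/8.9·8.59) / (1/5.1 + 7/8.9) = 9.530.
A Normal posterior is symmetric, so mode = mean.
Squared-error loss ⇒ the optimal estimator is the posterior mean.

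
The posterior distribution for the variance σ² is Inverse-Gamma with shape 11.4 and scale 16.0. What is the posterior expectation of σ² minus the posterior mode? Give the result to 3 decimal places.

0.248

Mode = β/(α+1) = 16.0/12.4 = 1.290.
Mean = β/(α−1) = 16.0/10.4 = 1.538.
Difference = 1.538 − 1.290 = 0.248.
Mean > mode: the posterior has a right tail.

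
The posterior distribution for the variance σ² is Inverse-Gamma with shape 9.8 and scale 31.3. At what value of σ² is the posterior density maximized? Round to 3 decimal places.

Mode = β/(α+1) = 31.3/10.8 = 2.898.
Mean = β/(α−1) = 31.3/8.8 = 3.557.
This is the posterior mode — the MAP estimate.

2.898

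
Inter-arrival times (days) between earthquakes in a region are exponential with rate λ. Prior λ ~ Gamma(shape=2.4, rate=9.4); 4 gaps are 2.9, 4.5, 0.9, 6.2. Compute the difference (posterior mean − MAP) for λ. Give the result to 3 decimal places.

Σ times = 14.5. Posterior: Gamma(shape = 2.4+4 = 6.4, rate = 9.4+14.5 = 23.9).
Mode = (α−1)/β = 5.4/23.9 = 0.226.
Mean = α/β = 6.4/23.9 = 0.268.
Difference = 0.268 − 0.226 = 0.042.

0.042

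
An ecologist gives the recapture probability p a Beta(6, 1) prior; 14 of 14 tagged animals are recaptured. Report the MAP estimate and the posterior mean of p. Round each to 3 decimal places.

MAP = 1.000; posterior mean = 0.952

Posterior: Beta(6+14, 1+0) = Beta(20, 1).
Since β = 1 ≤ 1 and α > 1, the Beta density is monotone increasing on [0,1]; the mode is at 1.
Mean = 20/(20+1) = 0.952.
The posterior is left-skewed, so the mode exceeds the mean.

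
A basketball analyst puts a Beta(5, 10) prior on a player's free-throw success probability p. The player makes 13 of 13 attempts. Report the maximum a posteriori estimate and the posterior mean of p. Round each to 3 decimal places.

MAP = 0.654; posterior mean = 0.643

Posterior: Beta(5+13, 10+0) = Beta(18, 10).
Mode = (18−1)/(18+10−2) = 17/26 = 0.654.
Mean = 18/(18+10) = 18/28 = 0.643.
The posterior is left-skewed, so the mode exceeds the mean.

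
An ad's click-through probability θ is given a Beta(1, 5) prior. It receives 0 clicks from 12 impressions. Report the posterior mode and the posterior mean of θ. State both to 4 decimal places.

MAP = 0.0000, posterior mean = 0.0556

Posterior: Beta(1+0, 5+12) = Beta(1, 17).
Since α = 1 ≤ 1 and β > 1, the Beta density is monotone decreasing on [0,1]; the mode is at 0.
Mean = 1/(1+17) = 0.0556.
The mean is pulled above the mode by the posterior's right skew.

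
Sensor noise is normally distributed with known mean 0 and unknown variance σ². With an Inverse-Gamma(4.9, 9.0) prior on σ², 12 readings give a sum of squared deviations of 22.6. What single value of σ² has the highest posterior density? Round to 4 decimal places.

Posterior: Inverse-Gamma(shape = 4.9+12/2 = 10.9, scale = 9.0+22.6/2 = 20.3).
Mode = β/(α+1) = 20.3/11.9 = 1.7059.
Mean = β/(α−1) = 20.3/9.9 = 2.0505.
This is the posterior mode — the MAP estimate.

1.7059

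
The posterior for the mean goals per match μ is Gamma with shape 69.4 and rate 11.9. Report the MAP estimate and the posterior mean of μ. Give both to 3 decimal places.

μ_MAP = 5.748, E[μ|data] = 5.832

Mode = (α−1)/β = 68.4/11.9 = 5.748.
Mean = α/β = 69.4/11.9 = 5.832.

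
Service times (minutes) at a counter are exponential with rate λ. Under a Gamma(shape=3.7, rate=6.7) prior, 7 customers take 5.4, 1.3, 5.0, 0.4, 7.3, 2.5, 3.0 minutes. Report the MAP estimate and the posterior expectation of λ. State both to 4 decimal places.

MAP: 0.3070. Posterior mean: 0.3386.

Σ times = 24.9. Posterior: Gamma(shape = 3.7+7 = 10.7, rate = 6.7+24.9 = 31.6).
Mode = (α−1)/β = 9.7/31.6 = 0.3070.
Mean = α/β = 10.7/31.6 = 0.3386.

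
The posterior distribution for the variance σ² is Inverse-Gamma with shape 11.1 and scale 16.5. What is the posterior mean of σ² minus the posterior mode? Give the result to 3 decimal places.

0.270

Mode = β/(α+1) = 16.5/12.1 = 1.364.
Mean = β/(α−1) = 16.5/10.1 = 1.634.
Difference = 1.634 − 1.364 = 0.270.
The posterior is right-skewed, so the mean exceeds the mode.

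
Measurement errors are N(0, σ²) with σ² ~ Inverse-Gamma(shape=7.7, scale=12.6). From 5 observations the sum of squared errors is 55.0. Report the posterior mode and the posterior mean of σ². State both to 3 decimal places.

Posterior: Inverse-Gamma(shape = 7.7+5/2 = 10.2, scale = 12.6+55.0/2 = 40.1).
Mode = β/(α+1) = 40.1/11.2 = 3.580.
Mean = β/(α−1) = 40.1/9.2 = 4.359.

MAP: 3.580. Posterior mean: 4.359.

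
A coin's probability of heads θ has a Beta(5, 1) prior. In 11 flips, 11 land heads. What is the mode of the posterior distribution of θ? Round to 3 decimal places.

Posterior: Beta(5+11, 1+0) = Beta(16, 1).
Since β = 1 ≤ 1 and α > 1, the Beta density is monotone increasing on [0,1]; the mode is at 1.
Mean = 16/(16+1) = 0.941.
This is the posterior mode — the MAP estimate.

1.000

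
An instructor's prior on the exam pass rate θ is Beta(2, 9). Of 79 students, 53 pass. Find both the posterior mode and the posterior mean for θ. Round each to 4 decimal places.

Posterior: Beta(2+53, 9+26) = Beta(55, 35).
Mode = (55−1)/(55+35−2) = 54/88 = 0.6136.
Mean = 55/(55+35) = 55/90 = 0.6111.

MAP = 0.6136, posterior mean = 0.6111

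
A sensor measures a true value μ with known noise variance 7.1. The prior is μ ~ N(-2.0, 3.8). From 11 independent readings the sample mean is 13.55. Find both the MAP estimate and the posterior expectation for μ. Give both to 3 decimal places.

Posterior for μ is Normal. Precision-weighted mean: (1/3.8·-2.0 + 11/7.1·13.55) / (1/3.8 + 11/7.1) = 11.292.
A Normal posterior is symmetric, so mode = mean.

MAP = 11.292; posterior mean = 11.292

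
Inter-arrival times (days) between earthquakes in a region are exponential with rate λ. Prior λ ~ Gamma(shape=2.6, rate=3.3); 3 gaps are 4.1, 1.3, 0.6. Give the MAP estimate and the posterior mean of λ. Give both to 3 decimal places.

Σ times = 6.0. Posterior: Gamma(shape = 2.6+3 = 5.6, rate = 3.3+6.0 = 9.3).
Mode = (α−1)/β = 4.6/9.3 = 0.495.
Mean = α/β = 5.6/9.3 = 0.602.

MAP = 0.495, posterior mean = 0.602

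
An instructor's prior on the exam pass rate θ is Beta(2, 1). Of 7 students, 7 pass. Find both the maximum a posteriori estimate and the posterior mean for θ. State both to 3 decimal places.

Posterior: Beta(2+7, 1+0) = Beta(9, 1).
Since β = 1 ≤ 1 and α > 1, the Beta density is monotone increasing on [0,1]; the mode is at 1.
Mean = 9/(9+1) = 0.900.
The mean is pulled below the mode by the posterior's left skew.

maximum a posteriori estimate = 1.000, posterior mean = 0.900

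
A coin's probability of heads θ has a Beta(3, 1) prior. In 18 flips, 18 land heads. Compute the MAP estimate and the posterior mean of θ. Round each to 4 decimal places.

MAP = 1.0000, posterior mean = 0.9545

Posterior: Beta(3+18, 1+0) = Beta(21, 1).
Since β = 1 ≤ 1 and α > 1, the Beta density is monotone increasing on [0,1]; the mode is at 1.
Mean = 21/(21+1) = 0.9545.
Mode > mean: the posterior has a left tail.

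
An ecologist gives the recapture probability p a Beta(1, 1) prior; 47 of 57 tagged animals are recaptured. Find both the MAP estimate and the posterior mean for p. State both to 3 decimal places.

Posterior: Beta(1+47, 1+10) = Beta(48, 11).
Mode = (48−1)/(48+11−2) = 47/57 = 0.825.
With a flat prior the MAP equals the MLE, 47/57.
Mean = 48/(48+11) = 48/59 = 0.814.

MAP: 0.825. Posterior mean: 0.814.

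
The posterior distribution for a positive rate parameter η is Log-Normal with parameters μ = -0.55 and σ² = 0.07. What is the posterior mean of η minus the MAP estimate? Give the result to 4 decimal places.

Mode = exp(μ − σ²) = exp(-0.62) = 0.5379.
Mean = exp(μ + σ²/2) = exp(-0.515) = 0.5975.
Difference = 0.5975 − 0.5379 = 0.0596.

0.0596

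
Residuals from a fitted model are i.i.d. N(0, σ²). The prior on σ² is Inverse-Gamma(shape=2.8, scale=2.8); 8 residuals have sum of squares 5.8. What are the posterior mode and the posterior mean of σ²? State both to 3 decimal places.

MAP = 0.731, posterior mean = 0.983

Posterior: Inverse-Gamma(shape = 2.8+8/2 = 6.8, scale = 2.8+5.8/2 = 5.7).
Mode = β/(α+1) = 5.7/7.8 = 0.731.
Mean = β/(α−1) = 5.7/5.8 = 0.983.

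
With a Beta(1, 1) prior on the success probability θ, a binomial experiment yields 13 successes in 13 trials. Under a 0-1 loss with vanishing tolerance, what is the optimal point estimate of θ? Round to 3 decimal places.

Posterior: Beta(1+13, 1+0) = Beta(14, 1).
Since β = 1 ≤ 1 and α > 1, the Beta density is monotone increasing on [0,1]; the mode is at 1.
Mean = 14/(14+1) = 0.933.
This is the posterior mode — the MAP estimate.

1.000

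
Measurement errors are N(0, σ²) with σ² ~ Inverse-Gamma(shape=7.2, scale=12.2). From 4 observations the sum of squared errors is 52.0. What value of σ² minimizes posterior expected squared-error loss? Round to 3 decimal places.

4.659

Posterior: Inverse-Gamma(shape = 7.2+4/2 = 9.2, scale = 12.2+52.0/2 = 38.2).
Mode = β/(α+1) = 38.2/10.2 = 3.745.
Mean = β/(α−1) = 38.2/8.2 = 4.659.
Squared-error loss ⇒ the optimal estimator is the posterior mean.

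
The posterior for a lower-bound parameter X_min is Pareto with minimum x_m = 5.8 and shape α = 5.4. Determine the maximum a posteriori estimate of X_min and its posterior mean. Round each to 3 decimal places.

The Pareto density is strictly decreasing on [x_m, ∞), so the mode is x_m = 5.800.
Mean = α·x_m/(α−1) = 5.4·5.8/4.4 = 7.118.
The posterior is right-skewed, so the mean exceeds the mode.

MAP = 5.800, posterior mean = 7.118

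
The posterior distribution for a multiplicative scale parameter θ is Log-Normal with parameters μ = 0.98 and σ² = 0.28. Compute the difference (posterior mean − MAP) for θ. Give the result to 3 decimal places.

Mode = exp(μ − σ²) = exp(0.70) = 2.014.
Mean = exp(μ + σ²/2) = exp(1.120) = 3.065.
Difference = 3.065 − 2.014 = 1.051.
Mean > mode: the posterior has a right tail.

1.051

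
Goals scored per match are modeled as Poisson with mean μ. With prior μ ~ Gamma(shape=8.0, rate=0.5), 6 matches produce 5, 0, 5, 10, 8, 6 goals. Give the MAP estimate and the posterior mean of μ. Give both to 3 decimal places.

MAP = 6.308, posterior mean = 6.462

Σ counts = 34. Posterior: Gamma(shape = 8.0+34 = 42.0, rate = 0.5+6 = 6.5).
Mode = (α−1)/β = 41.0/6.5 = 6.308.
Mean = α/β = 42.0/6.5 = 6.462.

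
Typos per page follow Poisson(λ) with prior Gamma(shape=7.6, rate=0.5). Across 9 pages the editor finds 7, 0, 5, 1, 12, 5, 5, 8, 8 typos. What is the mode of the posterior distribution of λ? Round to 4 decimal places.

6.0632

Σ counts = 51. Posterior: Gamma(shape = 7.6+51 = 58.6, rate = 0.5+9 = 9.5).
Mode = (α−1)/β = 57.6/9.5 = 6.0632.
Mean = α/β = 58.6/9.5 = 6.1684.
This is the posterior mode — the MAP estimate.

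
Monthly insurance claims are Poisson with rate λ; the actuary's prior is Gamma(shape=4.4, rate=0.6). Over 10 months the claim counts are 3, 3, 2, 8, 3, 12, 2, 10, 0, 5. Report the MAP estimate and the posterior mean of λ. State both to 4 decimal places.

Σ counts = 48. Posterior: Gamma(shape = 4.4+48 = 52.4, rate = 0.6+10 = 10.6).
Mode = (α−1)/β = 51.4/10.6 = 4.8491.
Mean = α/β = 52.4/10.6 = 4.9434.
The mean is pulled above the mode by the posterior's right skew.

MAP: 4.8491. Posterior mean: 4.9434.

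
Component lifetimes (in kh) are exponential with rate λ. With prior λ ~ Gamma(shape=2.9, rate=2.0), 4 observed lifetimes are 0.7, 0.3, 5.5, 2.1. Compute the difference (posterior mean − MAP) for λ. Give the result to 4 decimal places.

Σ times = 8.6. Posterior: Gamma(shape = 2.9+4 = 6.9, rate = 2.0+8.6 = 10.6).
Mode = (α−1)/β = 5.9/10.6 = 0.5566.
Mean = α/β = 6.9/10.6 = 0.6509.
Difference = 0.6509 − 0.5566 = 0.0943.
The posterior is right-skewed, so the mean exceeds the mode.

0.0943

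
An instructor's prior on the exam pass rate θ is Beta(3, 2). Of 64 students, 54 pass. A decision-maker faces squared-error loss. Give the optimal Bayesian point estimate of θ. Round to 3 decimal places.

Posterior: Beta(3+54, 2+10) = Beta(57, 12).
Mode = (57−1)/(57+12−2) = 56/67 = 0.836.
Mean = 57/(57+12) = 57/69 = 0.826.
Squared-error loss ⇒ the optimal estimator is the posterior mean.

0.826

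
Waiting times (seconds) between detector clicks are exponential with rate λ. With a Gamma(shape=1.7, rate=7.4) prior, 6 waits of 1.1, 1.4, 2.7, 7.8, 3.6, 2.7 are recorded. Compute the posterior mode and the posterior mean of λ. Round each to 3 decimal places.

Σ times = 19.3. Posterior: Gamma(shape = 1.7+6 = 7.7, rate = 7.4+19.3 = 26.7).
Mode = (α−1)/β = 6.7/26.7 = 0.251.
Mean = α/β = 7.7/26.7 = 0.288.

MAP = 0.251, posterior mean = 0.288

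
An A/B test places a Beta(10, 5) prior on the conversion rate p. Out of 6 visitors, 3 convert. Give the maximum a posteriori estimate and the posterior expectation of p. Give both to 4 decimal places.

Posterior: Beta(10+3, 5+3) = Beta(13, 8).
Mode = (13−1)/(13+8−2) = 12/19 = 0.6316.
Mean = 13/(13+8) = 13/21 = 0.6190.

MAP = 0.6316; posterior mean = 0.6190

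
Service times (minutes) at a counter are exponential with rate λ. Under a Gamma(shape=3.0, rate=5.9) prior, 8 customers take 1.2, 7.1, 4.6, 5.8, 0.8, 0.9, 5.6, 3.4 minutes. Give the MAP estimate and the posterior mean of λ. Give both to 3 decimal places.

Σ times = 29.4. Posterior: Gamma(shape = 3.0+8 = 11.0, rate = 5.9+29.4 = 35.3).
Mode = (α−1)/β = 10.0/35.3 = 0.283.
Mean = α/β = 11.0/35.3 = 0.312.
The mean is pulled above the mode by the posterior's right skew.

MAP = 0.283; posterior mean = 0.312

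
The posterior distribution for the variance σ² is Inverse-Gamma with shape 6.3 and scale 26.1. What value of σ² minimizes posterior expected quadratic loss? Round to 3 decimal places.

Mode = β/(α+1) = 26.1/7.3 = 3.575.
Mean = β/(α−1) = 26.1/5.3 = 4.925.
Quadratic loss ⇒ the optimal estimator is the posterior mean.

4.925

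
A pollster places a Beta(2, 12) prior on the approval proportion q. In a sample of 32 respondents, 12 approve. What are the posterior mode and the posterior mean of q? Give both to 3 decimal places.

Posterior: Beta(2+12, 12+20) = Beta(14, 32).
Mode = (14−1)/(14+32−2) = 13/44 = 0.295.
Mean = 14/(14+32) = 14/46 = 0.304.
The posterior is right-skewed, so the mean exceeds the mode.

q_MAP = 0.295, E[q|data] = 0.304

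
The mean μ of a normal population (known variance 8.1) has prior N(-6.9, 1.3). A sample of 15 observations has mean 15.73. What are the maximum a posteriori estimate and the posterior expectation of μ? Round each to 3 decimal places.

Posterior for μ is Normal. Precision-weighted mean: (1/1.3·-6.9 + 15/8.1·15.73) / (1/1.3 + 15/8.1) = 9.089.
A Normal posterior is symmetric, so mode = mean.

MAP: 9.089. Posterior mean: 9.089.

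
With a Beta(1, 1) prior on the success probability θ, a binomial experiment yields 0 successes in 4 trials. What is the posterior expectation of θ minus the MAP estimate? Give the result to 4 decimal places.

0.1667

Posterior: Beta(1+0, 1+4) = Beta(1, 5).
Since α = 1 ≤ 1 and β > 1, the Beta density is monotone decreasing on [0,1]; the mode is at 0.
Mean = 1/(1+5) = 0.1667.
Difference = 0.1667 − 0.0000 = 0.1667.
Right-skewed posterior ⇒ mode < mean.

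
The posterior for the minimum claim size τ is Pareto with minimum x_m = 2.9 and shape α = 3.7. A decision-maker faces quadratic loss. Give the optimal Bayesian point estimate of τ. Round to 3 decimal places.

The Pareto density is strictly decreasing on [x_m, ∞), so the mode is x_m = 2.900.
Mean = α·x_m/(α−1) = 3.7·2.9/2.7 = 3.974.
Quadratic loss ⇒ the optimal estimator is the posterior mean.

3.974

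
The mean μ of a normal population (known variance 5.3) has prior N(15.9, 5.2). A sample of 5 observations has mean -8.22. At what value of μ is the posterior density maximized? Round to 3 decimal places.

Posterior for μ is Normal. Precision-weighted mean: (1/5.2·15.9 + 5/5.3·-8.22) / (1/5.2 + 5/5.3) = -4.136.
A Normal posterior is symmetric, so mode = mean.
This is the posterior mode — the MAP estimate.

-4.136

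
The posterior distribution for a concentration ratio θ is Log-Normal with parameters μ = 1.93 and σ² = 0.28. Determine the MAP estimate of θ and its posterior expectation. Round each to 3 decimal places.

MAP: 5.207. Posterior mean: 7.925.

Mode = exp(μ − σ²) = exp(1.65) = 5.207.
Mean = exp(μ + σ²/2) = exp(2.070) = 7.925.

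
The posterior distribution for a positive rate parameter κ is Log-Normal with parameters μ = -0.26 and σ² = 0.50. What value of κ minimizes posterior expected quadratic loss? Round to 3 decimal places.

Mode = exp(μ − σ²) = exp(-0.76) = 0.468.
Mean = exp(μ + σ²/2) = exp(-0.010) = 0.990.
Quadratic loss ⇒ the optimal estimator is the posterior mean.

0.990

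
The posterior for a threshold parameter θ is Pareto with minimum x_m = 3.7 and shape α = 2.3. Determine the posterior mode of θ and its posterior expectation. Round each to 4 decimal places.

The Pareto density is strictly decreasing on [x_m, ∞), so the mode is x_m = 3.7000.
Mean = α·x_m/(α−1) = 2.3·3.7/1.3 = 6.5462.

θ_MAP = 3.7000, E[θ|data] = 6.5462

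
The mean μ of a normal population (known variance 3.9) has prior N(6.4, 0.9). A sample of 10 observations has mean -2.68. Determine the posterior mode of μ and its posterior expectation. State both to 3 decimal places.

MAP = 0.065; posterior mean = 0.065

Posterior for μ is Normal. Precision-weighted mean: (1/0.9·6.4 + 10/3.9·-2.68) / (1/0.9 + 10/3.9) = 0.065.
A Normal posterior is symmetric, so mode = mean.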